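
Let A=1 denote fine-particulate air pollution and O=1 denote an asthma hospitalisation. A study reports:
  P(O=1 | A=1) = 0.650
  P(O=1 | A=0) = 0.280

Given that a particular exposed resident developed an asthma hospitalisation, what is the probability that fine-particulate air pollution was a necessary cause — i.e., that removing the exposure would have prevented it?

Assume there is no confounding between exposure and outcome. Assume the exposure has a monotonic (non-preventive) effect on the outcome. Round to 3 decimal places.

PN ≈ 0.569

Let p₁ = 0.65, p₀ = 0.28.
Under exogeneity and monotonicity, PN = (p₁ − p₀) / p₁.
PN = (0.65 − 0.28) / 0.65 = 0.37 / 0.65 ≈ 0.5692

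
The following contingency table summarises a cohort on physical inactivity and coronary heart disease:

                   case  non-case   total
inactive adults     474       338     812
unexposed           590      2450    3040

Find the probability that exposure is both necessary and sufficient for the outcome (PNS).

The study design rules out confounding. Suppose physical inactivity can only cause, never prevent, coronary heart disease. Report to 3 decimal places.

p₁ = P(outcome | exposed) = 474/812 = 0.58374
p₀ = P(outcome | unexposed) = 590/3040 = 0.19408
Under exogeneity and monotonicity, PNS = p₁ − p₀.
PNS = 0.58374 − 0.19408 = 0.38966

PNS ≈ 0.390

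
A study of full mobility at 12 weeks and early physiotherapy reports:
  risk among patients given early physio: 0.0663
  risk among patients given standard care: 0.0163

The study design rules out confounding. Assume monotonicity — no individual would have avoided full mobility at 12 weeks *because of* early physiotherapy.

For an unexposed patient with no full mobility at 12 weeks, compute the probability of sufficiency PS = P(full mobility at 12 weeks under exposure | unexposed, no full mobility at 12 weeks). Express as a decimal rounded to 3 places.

Let p₁ = 0.0663, p₀ = 0.0163.
Under exogeneity and monotonicity, PS = (p₁ − p₀) / (1 − p₀).
PS = (0.0663 − 0.0163) / (1 − 0.0163) = 0.05 / 0.9837 ≈ 0.0508

PS ≈ 0.051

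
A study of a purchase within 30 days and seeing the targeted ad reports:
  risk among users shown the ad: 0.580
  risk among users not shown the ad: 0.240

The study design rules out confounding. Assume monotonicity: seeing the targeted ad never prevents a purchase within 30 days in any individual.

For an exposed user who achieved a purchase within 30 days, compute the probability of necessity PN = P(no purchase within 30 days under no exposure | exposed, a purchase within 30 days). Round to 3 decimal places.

PN ≈ 0.586

Let p₁ = 0.58, p₀ = 0.24.
Under exogeneity and monotonicity, PN = (p₁ − p₀) / p₁.
PN = (0.58 − 0.24) / 0.58 = 0.34 / 0.58 ≈ 0.5862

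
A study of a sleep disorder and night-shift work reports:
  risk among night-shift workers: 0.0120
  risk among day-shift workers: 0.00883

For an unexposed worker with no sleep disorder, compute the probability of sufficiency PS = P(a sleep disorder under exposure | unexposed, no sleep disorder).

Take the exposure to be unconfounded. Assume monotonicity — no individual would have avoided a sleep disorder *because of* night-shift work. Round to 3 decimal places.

Let p₁ = 0.012, p₀ = 0.00883.
Under exogeneity and monotonicity, PS = (p₁ − p₀) / (1 − p₀).
PS = (0.012 − 0.00883) / (1 − 0.00883) = 0.00317 / 0.99117 ≈ 0.0032

PS ≈ 0.003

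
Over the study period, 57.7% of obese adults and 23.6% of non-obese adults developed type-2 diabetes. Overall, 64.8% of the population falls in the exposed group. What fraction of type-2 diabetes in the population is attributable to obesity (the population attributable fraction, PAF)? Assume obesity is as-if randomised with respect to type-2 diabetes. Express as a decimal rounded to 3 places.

PAF ≈ 0.484

p₁ = 0.577, p₀ = 0.236.
Overall risk P(Y=1) = π·p₁ + (1−π)·p₀ = 0.648×0.577 + 0.352×0.236 = 0.45697.
Under exogeneity, PAF = [P(Y=1) − p₀] / P(Y=1).
PAF = (0.45697 − 0.236) / 0.45697 ≈ 0.4836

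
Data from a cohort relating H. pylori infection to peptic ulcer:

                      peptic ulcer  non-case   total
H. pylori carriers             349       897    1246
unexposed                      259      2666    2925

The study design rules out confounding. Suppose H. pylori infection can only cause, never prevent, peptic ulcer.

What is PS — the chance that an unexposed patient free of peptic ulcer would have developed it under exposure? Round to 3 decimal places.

p₁ = P(outcome | exposed) = 349/1246 = 0.2801
p₀ = P(outcome | unexposed) = 259/2925 = 0.088547
Under exogeneity and monotonicity, PS = (p₁ − p₀)/(1 − p₀).
PS = (0.2801 − 0.088547) / 0.91145 ≈ 0.2102

PS ≈ 0.210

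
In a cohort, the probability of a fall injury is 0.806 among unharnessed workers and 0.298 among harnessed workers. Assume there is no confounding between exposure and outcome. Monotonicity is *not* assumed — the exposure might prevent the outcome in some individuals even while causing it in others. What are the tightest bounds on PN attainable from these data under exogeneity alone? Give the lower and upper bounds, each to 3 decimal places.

0.630 ≤ PN ≤ 0.871

Let p₁ = 0.806, p₀ = 0.298.
Under exogeneity alone the bounds on PN are max{0,(p₁−p₀)/p₁} ≤ PN ≤ min{1,(1−p₀)/p₁}.
  lower = (p₁ − p₀)/p₁ = 0.508 / 0.806 ≈ 0.6303
  upper = min{1, (1 − p₀)/p₁} = 0.702 / 0.806 ≈ 0.8710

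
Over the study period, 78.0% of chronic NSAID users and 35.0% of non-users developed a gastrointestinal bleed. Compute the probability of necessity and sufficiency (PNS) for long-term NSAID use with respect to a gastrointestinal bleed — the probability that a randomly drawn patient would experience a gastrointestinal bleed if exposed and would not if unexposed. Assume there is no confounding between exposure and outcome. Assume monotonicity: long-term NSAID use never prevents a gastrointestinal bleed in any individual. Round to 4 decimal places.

PNS ≈ 0.4300

p₁ = 0.78, p₀ = 0.35.
Under exogeneity and monotonicity, PNS = p₁ − p₀.
PNS = 0.78 − 0.35 = 0.43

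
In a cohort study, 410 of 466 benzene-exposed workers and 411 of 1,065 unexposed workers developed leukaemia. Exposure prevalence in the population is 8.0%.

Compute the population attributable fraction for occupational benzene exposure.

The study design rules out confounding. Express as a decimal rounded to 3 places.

PAF ≈ 0.093

p₁ = P(outcome | exposed) = 410/466 = 0.87983
p₀ = P(outcome | unexposed) = 411/1065 = 0.38592
Overall risk P(Y=1) = π·p₁ + (1−π)·p₀ = 0.08×0.87983 + 0.92×0.38592 = 0.42543.
Under exogeneity, PAF = [P(Y=1) − p₀] / P(Y=1).
PAF = (0.42543 − 0.38592) / 0.42543 ≈ 0.0929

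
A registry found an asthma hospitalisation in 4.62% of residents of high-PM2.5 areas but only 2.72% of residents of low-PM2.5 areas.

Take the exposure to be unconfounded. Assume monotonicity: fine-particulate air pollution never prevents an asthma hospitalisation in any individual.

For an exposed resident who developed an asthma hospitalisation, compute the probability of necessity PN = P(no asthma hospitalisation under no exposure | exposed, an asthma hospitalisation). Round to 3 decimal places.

p₁ = 0.0462, p₀ = 0.0272.
Under exogeneity and monotonicity, PN = (p₁ − p₀) / p₁.
PN = (0.0462 − 0.0272) / 0.0462 = 0.019 / 0.0462 ≈ 0.4113

PN ≈ 0.411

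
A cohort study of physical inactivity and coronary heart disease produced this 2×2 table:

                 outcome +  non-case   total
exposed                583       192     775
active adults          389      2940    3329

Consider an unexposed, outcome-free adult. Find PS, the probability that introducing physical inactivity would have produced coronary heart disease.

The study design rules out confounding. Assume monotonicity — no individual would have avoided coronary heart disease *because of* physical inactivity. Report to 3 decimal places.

p₁ = P(outcome | exposed) = 583/775 = 0.75226
p₀ = P(outcome | unexposed) = 389/3329 = 0.11685
Under exogeneity and monotonicity, PS = (p₁ − p₀)/(1 − p₀).
PS = (0.75226 − 0.11685) / 0.88315 ≈ 0.7195

PS ≈ 0.719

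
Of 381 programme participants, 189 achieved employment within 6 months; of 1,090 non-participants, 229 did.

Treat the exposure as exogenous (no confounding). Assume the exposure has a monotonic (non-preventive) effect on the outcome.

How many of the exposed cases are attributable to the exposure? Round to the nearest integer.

p₁ = P(outcome | exposed) = 189/381 = 0.49606
p₀ = P(outcome | unexposed) = 229/1090 = 0.21009
PN = (p₁ − p₀)/p₁ = (0.49606 − 0.21009) / 0.49606 ≈ 0.57648.
Attributable cases ≈ PN × (exposed cases) = 0.57648 × 189 ≈ 108.96.

about 109 cases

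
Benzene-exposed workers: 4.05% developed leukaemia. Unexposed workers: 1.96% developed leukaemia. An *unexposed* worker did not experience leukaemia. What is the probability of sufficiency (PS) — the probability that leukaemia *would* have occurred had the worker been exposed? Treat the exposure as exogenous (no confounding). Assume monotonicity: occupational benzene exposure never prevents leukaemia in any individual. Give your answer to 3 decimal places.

PS ≈ 0.021

p₁ = 0.0405, p₀ = 0.0196.
Under exogeneity and monotonicity, PS = (p₁ − p₀) / (1 − p₀).
PS = (0.0405 − 0.0196) / (1 − 0.0196) = 0.0209 / 0.9804 ≈ 0.0213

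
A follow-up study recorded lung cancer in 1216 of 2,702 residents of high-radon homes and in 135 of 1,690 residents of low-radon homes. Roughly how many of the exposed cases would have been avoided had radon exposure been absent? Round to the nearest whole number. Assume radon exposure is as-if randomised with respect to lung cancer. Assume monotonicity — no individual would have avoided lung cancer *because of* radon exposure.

about 1000 cases

p₁ = P(outcome | exposed) = 1216/2702 = 0.45004
p₀ = P(outcome | unexposed) = 135/1690 = 0.079882
PN = (p₁ − p₀)/p₁ = (0.45004 − 0.079882) / 0.45004 ≈ 0.82250.
Attributable cases ≈ PN × (exposed cases) = 0.82250 × 1216 ≈ 1000.16.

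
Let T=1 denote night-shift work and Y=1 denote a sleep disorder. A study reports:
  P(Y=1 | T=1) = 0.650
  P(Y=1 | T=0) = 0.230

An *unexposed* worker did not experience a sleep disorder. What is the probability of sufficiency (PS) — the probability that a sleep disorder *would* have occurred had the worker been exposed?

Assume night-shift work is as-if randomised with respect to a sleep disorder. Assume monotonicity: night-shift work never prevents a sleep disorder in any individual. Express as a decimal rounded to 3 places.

PS ≈ 0.545

Let p₁ = 0.65, p₀ = 0.23.
Under exogeneity and monotonicity, PS = (p₁ − p₀) / (1 − p₀).
PS = (0.65 − 0.23) / (1 − 0.23) = 0.42 / 0.77 ≈ 0.5455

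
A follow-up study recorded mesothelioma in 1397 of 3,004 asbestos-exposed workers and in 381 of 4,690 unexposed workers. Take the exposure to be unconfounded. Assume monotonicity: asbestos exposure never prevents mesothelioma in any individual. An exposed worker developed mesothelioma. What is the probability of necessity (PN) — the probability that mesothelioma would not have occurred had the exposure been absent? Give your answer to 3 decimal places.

p₁ = P(outcome | exposed) = 1397/3004 = 0.46505
p₀ = P(outcome | unexposed) = 381/4690 = 0.081237
Under exogeneity and monotonicity, PN = (p₁ − p₀) / p₁.
PN = (0.46505 − 0.081237) / 0.46505 = 0.38381 / 0.46505 ≈ 0.8253

PN ≈ 0.825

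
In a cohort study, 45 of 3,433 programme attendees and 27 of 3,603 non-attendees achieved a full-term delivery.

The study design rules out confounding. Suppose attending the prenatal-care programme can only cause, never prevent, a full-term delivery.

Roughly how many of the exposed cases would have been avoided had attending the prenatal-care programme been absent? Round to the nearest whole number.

p₁ = P(outcome | exposed) = 45/3433 = 0.013108
p₀ = P(outcome | unexposed) = 27/3603 = 0.0074938
PN = (p₁ − p₀)/p₁ = (0.013108 − 0.0074938) / 0.013108 ≈ 0.42831.
Attributable cases ≈ PN × (exposed cases) = 0.42831 × 45 ≈ 19.27.

about 19 cases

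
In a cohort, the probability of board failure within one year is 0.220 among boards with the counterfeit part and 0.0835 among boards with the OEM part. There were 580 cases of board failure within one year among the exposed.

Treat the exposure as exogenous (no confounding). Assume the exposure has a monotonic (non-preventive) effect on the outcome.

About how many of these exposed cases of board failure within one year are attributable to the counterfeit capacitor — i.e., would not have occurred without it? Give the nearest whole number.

Let p₁ = 0.22, p₀ = 0.0835.
PN = (p₁ − p₀)/p₁ = (0.22 − 0.0835) / 0.22 ≈ 0.62045.
Attributable cases ≈ PN × (exposed cases) = 0.62045 × 580 ≈ 359.86.

about 360 cases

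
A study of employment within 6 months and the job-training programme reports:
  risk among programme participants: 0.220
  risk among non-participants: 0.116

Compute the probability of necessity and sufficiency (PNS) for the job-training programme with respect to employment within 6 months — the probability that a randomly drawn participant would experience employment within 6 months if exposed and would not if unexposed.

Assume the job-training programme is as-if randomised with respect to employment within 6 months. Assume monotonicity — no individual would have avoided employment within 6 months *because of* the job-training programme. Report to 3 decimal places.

Let p₁ = 0.22, p₀ = 0.116.
Under exogeneity and monotonicity, PNS = p₁ − p₀.
PNS = 0.22 − 0.116 = 0.104

PNS ≈ 0.104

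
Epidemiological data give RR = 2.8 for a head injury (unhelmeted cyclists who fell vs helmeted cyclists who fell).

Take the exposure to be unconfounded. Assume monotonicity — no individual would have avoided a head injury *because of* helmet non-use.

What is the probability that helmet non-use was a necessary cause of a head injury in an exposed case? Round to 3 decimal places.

PN ≈ 0.643

Under exogeneity and monotonicity, PN = (RR − 1) / RR = 1 − 1/RR.
PN = (2.8 − 1) / 2.8 = 1.8 / 2.8 ≈ 0.6429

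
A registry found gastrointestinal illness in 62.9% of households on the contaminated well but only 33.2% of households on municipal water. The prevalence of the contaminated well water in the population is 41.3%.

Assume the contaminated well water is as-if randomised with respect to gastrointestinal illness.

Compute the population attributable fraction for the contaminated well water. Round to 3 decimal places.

PAF ≈ 0.270

p₁ = 0.629, p₀ = 0.332.
Overall risk P(Y=1) = π·p₁ + (1−π)·p₀ = 0.413×0.629 + 0.587×0.332 = 0.45466.
Under exogeneity, PAF = [P(Y=1) − p₀] / P(Y=1).
PAF = (0.45466 − 0.332) / 0.45466 ≈ 0.2698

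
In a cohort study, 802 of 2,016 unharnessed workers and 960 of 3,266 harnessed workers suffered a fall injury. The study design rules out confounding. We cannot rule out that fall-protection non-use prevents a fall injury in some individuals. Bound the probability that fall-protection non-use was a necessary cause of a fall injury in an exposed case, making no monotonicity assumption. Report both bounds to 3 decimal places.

p₁ = P(outcome | exposed) = 802/2016 = 0.39782
p₀ = P(outcome | unexposed) = 960/3266 = 0.29394
Under exogeneity alone the bounds on PN are max{0,(p₁−p₀)/p₁} ≤ PN ≤ min{1,(1−p₀)/p₁}.
  lower = (p₁ − p₀)/p₁ = 0.10388 / 0.39782 ≈ 0.2611
  upper = min{1, (1 − p₀)/p₁} = 0.70606 / 0.39782 ≈ 1.7748 → capped at 1

0.261 ≤ PN ≤ 1.000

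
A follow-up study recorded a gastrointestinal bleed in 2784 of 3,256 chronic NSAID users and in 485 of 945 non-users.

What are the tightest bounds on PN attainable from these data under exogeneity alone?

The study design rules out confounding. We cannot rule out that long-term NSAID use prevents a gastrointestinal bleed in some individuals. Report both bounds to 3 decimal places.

0.400 ≤ PN ≤ 0.569

p₁ = P(outcome | exposed) = 2784/3256 = 0.85504
p₀ = P(outcome | unexposed) = 485/945 = 0.51323
Under exogeneity alone the bounds on PN are max{0,(p₁−p₀)/p₁} ≤ PN ≤ min{1,(1−p₀)/p₁}.
  lower = (p₁ − p₀)/p₁ = 0.34181 / 0.85504 ≈ 0.3998
  upper = min{1, (1 − p₀)/p₁} = 0.48677 / 0.85504 ≈ 0.5693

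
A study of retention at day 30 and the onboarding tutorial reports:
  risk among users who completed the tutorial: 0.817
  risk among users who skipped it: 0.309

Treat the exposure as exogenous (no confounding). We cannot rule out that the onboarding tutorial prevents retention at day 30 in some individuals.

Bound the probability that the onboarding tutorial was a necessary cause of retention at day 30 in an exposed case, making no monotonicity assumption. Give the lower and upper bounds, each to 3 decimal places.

0.622 ≤ PN ≤ 0.846

Let p₁ = 0.817, p₀ = 0.309.
Under exogeneity alone the bounds on PN are max{0,(p₁−p₀)/p₁} ≤ PN ≤ min{1,(1−p₀)/p₁}.
  lower = (p₁ − p₀)/p₁ = 0.508 / 0.817 ≈ 0.6218
  upper = min{1, (1 − p₀)/p₁} = 0.691 / 0.817 ≈ 0.8458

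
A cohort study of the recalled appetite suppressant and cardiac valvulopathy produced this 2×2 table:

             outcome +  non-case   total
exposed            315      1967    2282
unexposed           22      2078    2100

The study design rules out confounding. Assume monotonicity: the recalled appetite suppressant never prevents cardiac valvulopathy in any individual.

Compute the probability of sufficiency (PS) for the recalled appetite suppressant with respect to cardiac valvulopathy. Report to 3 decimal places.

PS ≈ 0.129

p₁ = P(outcome | exposed) = 315/2282 = 0.13804
p₀ = P(outcome | unexposed) = 22/2100 = 0.010476
Under exogeneity and monotonicity, PS = (p₁ − p₀) / (1 − p₀).
PS = (0.13804 − 0.010476) / (1 − 0.010476) = 0.12756 / 0.98952 ≈ 0.1289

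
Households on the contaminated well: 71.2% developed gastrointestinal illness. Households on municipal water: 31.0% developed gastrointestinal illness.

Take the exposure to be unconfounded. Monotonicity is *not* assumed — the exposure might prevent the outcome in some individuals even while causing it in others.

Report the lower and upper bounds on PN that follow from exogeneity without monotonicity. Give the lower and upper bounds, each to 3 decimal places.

p₁ = 0.712, p₀ = 0.31.
Under exogeneity alone the bounds on PN are max{0,(p₁−p₀)/p₁} ≤ PN ≤ min{1,(1−p₀)/p₁}.
  lower = (p₁ − p₀)/p₁ = 0.402 / 0.712 ≈ 0.5646
  upper = min{1, (1 − p₀)/p₁} = 0.69 / 0.712 ≈ 0.9691

0.565 ≤ PN ≤ 0.969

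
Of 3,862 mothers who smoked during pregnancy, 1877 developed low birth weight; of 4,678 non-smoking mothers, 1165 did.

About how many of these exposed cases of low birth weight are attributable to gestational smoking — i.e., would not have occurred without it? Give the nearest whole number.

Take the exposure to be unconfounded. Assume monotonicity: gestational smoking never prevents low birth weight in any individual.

p₁ = P(outcome | exposed) = 1877/3862 = 0.48602
p₀ = P(outcome | unexposed) = 1165/4678 = 0.24904
PN = (p₁ − p₀)/p₁ = (0.48602 − 0.24904) / 0.48602 ≈ 0.48759.
Attributable cases ≈ PN × (exposed cases) = 0.48759 × 1877 ≈ 915.22.

about 915 cases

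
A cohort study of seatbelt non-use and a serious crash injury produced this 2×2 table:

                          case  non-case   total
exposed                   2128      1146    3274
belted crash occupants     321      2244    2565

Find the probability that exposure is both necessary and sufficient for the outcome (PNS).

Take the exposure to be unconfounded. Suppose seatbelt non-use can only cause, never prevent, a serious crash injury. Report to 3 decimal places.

PNS ≈ 0.525

p₁ = P(outcome | exposed) = 2128/3274 = 0.64997
p₀ = P(outcome | unexposed) = 321/2565 = 0.12515
Under exogeneity and monotonicity, PNS = p₁ − p₀.
PNS = 0.64997 − 0.12515 = 0.52482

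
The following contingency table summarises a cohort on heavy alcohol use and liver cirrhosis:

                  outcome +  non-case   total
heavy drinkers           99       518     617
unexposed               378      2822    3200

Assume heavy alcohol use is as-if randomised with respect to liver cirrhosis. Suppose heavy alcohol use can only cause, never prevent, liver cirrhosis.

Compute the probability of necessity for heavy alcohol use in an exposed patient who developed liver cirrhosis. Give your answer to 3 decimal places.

PN ≈ 0.264

p₁ = P(outcome | exposed) = 99/617 = 0.16045
p₀ = P(outcome | unexposed) = 378/3200 = 0.11812
Under exogeneity and monotonicity, PN = (p₁ − p₀)/p₁.
PN = (0.16045 − 0.11812) / 0.16045 ≈ 0.2638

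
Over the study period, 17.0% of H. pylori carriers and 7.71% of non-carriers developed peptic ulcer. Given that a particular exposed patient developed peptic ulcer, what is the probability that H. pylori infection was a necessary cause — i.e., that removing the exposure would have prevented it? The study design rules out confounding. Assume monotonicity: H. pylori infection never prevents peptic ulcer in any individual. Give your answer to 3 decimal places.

p₁ = 0.17, p₀ = 0.0771.
Under exogeneity and monotonicity, PN = (p₁ − p₀) / p₁.
PN = (0.17 − 0.0771) / 0.17 = 0.0929 / 0.17 ≈ 0.5465

PN ≈ 0.546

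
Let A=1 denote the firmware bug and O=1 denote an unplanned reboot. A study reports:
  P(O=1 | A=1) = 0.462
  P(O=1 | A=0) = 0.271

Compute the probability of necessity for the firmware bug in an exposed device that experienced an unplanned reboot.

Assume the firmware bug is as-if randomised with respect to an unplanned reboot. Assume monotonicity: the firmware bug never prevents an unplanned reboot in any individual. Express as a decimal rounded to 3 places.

PN ≈ 0.413

Let p₁ = 0.462, p₀ = 0.271.
Under exogeneity and monotonicity, PN = (p₁ − p₀) / p₁.
PN = (0.462 − 0.271) / 0.462 = 0.191 / 0.462 ≈ 0.4134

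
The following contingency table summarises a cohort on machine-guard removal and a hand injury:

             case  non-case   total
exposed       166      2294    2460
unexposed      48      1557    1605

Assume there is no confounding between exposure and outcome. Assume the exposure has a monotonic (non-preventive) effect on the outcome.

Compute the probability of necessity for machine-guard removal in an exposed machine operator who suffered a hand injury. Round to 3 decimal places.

PN ≈ 0.557

p₁ = P(outcome | exposed) = 166/2460 = 0.06748
p₀ = P(outcome | unexposed) = 48/1605 = 0.029907
Under exogeneity and monotonicity, PN = (p₁ − p₀)/p₁.
PN = (0.06748 − 0.029907) / 0.06748 ≈ 0.5568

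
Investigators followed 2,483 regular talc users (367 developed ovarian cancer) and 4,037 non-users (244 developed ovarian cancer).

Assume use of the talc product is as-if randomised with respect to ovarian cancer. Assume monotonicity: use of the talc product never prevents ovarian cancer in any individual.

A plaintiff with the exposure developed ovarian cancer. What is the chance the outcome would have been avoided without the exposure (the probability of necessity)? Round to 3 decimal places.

p₁ = P(outcome | exposed) = 367/2483 = 0.14781
p₀ = P(outcome | unexposed) = 244/4037 = 0.060441
Under exogeneity and monotonicity, PN = (p₁ − p₀) / p₁.
PN = (0.14781 − 0.060441) / 0.14781 = 0.087364 / 0.14781 ≈ 0.5911

PN ≈ 0.591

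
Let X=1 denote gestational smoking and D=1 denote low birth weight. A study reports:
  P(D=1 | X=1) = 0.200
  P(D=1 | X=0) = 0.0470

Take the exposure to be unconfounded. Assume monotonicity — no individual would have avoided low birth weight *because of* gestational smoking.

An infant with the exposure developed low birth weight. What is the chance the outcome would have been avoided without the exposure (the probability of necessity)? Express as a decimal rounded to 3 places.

Let p₁ = 0.2, p₀ = 0.047.
Under exogeneity and monotonicity, PN = (p₁ − p₀) / p₁.
PN = (0.2 − 0.047) / 0.2 = 0.153 / 0.2 ≈ 0.7650

PN ≈ 0.765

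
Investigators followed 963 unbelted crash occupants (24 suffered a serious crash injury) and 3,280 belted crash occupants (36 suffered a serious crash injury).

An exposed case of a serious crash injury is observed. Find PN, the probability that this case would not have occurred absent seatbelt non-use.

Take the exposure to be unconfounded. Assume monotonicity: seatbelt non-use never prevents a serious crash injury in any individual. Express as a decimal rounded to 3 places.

PN ≈ 0.560

p₁ = P(outcome | exposed) = 24/963 = 0.024922
p₀ = P(outcome | unexposed) = 36/3280 = 0.010976
Under exogeneity and monotonicity, PN = (p₁ − p₀) / p₁.
PN = (0.024922 − 0.010976) / 0.024922 = 0.013947 / 0.024922 ≈ 0.5596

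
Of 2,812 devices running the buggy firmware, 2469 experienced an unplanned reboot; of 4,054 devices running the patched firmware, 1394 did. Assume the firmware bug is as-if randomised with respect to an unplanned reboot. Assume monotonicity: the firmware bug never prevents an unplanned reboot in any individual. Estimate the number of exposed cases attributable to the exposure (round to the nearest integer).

about 1502 cases

p₁ = P(outcome | exposed) = 2469/2812 = 0.87802
p₀ = P(outcome | unexposed) = 1394/4054 = 0.34386
PN = (p₁ − p₀)/p₁ = (0.87802 − 0.34386) / 0.87802 ≈ 0.60837.
Attributable cases ≈ PN × (exposed cases) = 0.60837 × 2469 ≈ 1502.07.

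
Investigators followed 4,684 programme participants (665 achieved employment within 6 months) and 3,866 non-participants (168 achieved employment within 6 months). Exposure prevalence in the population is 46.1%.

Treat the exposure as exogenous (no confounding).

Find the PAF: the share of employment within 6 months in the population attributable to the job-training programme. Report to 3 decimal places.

p₁ = P(outcome | exposed) = 665/4684 = 0.14197
p₀ = P(outcome | unexposed) = 168/3866 = 0.043456
Overall risk P(Y=1) = π·p₁ + (1−π)·p₀ = 0.461×0.14197 + 0.539×0.043456 = 0.088872.
Under exogeneity, PAF = [P(Y=1) − p₀] / P(Y=1).
PAF = (0.088872 − 0.043456) / 0.088872 ≈ 0.5110

PAF ≈ 0.511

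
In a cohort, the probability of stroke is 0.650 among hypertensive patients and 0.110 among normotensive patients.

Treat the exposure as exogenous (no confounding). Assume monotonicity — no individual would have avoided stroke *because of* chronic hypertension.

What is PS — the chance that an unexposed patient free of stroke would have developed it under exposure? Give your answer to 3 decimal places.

PS ≈ 0.607

Let p₁ = 0.65, p₀ = 0.11.
Under exogeneity and monotonicity, PS = (p₁ − p₀) / (1 − p₀).
PS = (0.65 − 0.11) / (1 − 0.11) = 0.54 / 0.89 ≈ 0.6067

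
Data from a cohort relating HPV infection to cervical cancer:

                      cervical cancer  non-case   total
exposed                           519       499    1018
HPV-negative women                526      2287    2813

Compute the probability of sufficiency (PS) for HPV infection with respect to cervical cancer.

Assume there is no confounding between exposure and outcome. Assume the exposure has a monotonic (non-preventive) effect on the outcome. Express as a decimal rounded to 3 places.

p₁ = P(outcome | exposed) = 519/1018 = 0.50982
p₀ = P(outcome | unexposed) = 526/2813 = 0.18699
Under exogeneity and monotonicity, PS = (p₁ − p₀) / (1 − p₀).
PS = (0.50982 − 0.18699) / (1 − 0.18699) = 0.32283 / 0.81301 ≈ 0.3971

PS ≈ 0.397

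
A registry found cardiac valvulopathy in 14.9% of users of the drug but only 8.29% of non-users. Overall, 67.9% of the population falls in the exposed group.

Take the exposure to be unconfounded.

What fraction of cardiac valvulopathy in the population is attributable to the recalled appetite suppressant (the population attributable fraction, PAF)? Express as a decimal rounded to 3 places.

p₁ = 0.149, p₀ = 0.0829.
Overall risk P(Y=1) = π·p₁ + (1−π)·p₀ = 0.679×0.149 + 0.321×0.0829 = 0.12778.
Under exogeneity, PAF = [P(Y=1) − p₀] / P(Y=1).
PAF = (0.12778 − 0.0829) / 0.12778 ≈ 0.3512

PAF ≈ 0.351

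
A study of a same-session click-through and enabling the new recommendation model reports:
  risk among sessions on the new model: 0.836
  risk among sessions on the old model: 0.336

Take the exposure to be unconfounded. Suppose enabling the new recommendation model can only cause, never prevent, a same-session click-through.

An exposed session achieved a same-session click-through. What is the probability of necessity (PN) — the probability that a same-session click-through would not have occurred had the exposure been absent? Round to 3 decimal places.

Let p₁ = 0.836, p₀ = 0.336.
Under exogeneity and monotonicity, PN = (p₁ − p₀) / p₁.
PN = (0.836 − 0.336) / 0.836 = 0.5 / 0.836 ≈ 0.5981

PN ≈ 0.598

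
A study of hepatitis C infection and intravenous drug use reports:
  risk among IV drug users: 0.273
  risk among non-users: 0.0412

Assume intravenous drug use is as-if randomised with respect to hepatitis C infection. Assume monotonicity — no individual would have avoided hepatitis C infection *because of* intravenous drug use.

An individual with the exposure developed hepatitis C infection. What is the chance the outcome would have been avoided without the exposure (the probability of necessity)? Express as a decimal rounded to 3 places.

Let p₁ = 0.273, p₀ = 0.0412.
Under exogeneity and monotonicity, PN = (p₁ − p₀) / p₁.
PN = (0.273 − 0.0412) / 0.273 = 0.2318 / 0.273 ≈ 0.8491

PN ≈ 0.849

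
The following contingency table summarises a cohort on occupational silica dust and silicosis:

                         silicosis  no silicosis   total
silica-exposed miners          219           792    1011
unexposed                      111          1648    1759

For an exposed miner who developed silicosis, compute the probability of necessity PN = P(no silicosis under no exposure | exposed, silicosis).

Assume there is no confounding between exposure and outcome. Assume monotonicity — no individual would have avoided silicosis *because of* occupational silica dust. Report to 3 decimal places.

PN ≈ 0.709

p₁ = P(outcome | exposed) = 219/1011 = 0.21662
p₀ = P(outcome | unexposed) = 111/1759 = 0.063104
Under exogeneity and monotonicity, PN = (p₁ − p₀) / p₁.
PN = (0.21662 − 0.063104) / 0.21662 = 0.15351 / 0.21662 ≈ 0.7087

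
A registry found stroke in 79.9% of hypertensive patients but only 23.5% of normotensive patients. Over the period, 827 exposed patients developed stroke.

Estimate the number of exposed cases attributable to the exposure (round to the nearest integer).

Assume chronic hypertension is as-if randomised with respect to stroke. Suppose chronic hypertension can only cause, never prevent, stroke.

about 584 cases

p₁ = 0.799, p₀ = 0.235.
PN = (p₁ − p₀)/p₁ = (0.799 − 0.235) / 0.799 ≈ 0.70588.
Attributable cases ≈ PN × (exposed cases) = 0.70588 × 827 ≈ 583.76.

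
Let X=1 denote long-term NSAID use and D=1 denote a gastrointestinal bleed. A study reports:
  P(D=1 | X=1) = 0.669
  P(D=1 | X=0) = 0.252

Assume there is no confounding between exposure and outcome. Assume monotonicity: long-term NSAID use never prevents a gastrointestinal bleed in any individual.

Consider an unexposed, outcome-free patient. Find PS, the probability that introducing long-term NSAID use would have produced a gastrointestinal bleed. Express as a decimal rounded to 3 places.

Let p₁ = 0.669, p₀ = 0.252.
Under exogeneity and monotonicity, PS = (p₁ − p₀) / (1 − p₀).
PS = (0.669 − 0.252) / (1 − 0.252) = 0.417 / 0.748 ≈ 0.5575

PS ≈ 0.557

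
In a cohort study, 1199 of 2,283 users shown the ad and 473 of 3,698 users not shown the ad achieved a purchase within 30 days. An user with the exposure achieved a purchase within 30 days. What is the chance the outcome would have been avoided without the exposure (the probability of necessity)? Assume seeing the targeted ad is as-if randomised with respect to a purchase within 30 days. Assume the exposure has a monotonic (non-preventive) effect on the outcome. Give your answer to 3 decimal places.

p₁ = P(outcome | exposed) = 1199/2283 = 0.52519
p₀ = P(outcome | unexposed) = 473/3698 = 0.12791
Under exogeneity and monotonicity, PN = (p₁ − p₀) / p₁.
PN = (0.52519 − 0.12791) / 0.52519 = 0.39728 / 0.52519 ≈ 0.7565

PN ≈ 0.756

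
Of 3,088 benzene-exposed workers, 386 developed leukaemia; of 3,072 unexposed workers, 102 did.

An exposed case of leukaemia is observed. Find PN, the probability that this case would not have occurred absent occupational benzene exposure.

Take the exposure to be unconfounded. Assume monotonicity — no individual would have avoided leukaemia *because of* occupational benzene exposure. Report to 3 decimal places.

p₁ = P(outcome | exposed) = 386/3088 = 0.125
p₀ = P(outcome | unexposed) = 102/3072 = 0.033203
Under exogeneity and monotonicity, PN = (p₁ − p₀) / p₁.
PN = (0.125 − 0.033203) / 0.125 = 0.091797 / 0.125 ≈ 0.7344

PN ≈ 0.734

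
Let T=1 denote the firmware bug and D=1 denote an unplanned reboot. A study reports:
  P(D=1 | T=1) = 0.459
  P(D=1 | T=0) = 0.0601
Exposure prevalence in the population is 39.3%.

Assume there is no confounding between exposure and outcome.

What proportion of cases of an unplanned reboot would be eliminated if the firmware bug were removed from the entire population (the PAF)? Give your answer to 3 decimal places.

Let p₁ = 0.459, p₀ = 0.0601.
Overall risk P(Y=1) = π·p₁ + (1−π)·p₀ = 0.393×0.459 + 0.607×0.0601 = 0.21687.
Under exogeneity, PAF = [P(Y=1) − p₀] / P(Y=1).
PAF = (0.21687 − 0.0601) / 0.21687 ≈ 0.7229

PAF ≈ 0.723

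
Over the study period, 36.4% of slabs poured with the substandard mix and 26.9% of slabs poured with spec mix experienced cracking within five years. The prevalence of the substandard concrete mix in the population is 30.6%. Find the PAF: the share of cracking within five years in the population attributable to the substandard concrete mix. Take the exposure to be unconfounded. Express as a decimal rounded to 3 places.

PAF ≈ 0.098

p₁ = 0.364, p₀ = 0.269.
Overall risk P(Y=1) = π·p₁ + (1−π)·p₀ = 0.306×0.364 + 0.694×0.269 = 0.29807.
Under exogeneity, PAF = [P(Y=1) − p₀] / P(Y=1).
PAF = (0.29807 − 0.269) / 0.29807 ≈ 0.0975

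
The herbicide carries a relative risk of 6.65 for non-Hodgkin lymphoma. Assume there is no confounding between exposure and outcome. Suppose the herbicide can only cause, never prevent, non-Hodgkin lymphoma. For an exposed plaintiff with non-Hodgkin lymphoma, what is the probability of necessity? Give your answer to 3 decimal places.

PN ≈ 0.850

Under exogeneity and monotonicity, PN = (RR − 1) / RR = 1 − 1/RR.
PN = (6.65 − 1) / 6.65 = 5.65 / 6.65 ≈ 0.8496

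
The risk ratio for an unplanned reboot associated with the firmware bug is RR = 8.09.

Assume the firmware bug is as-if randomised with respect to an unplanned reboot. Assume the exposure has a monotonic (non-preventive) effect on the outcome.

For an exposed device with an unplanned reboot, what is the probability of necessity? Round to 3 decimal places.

PN ≈ 0.876

Under exogeneity and monotonicity, PN = (RR − 1) / RR = 1 − 1/RR.
PN = (8.09 − 1) / 8.09 = 7.09 / 8.09 ≈ 0.8764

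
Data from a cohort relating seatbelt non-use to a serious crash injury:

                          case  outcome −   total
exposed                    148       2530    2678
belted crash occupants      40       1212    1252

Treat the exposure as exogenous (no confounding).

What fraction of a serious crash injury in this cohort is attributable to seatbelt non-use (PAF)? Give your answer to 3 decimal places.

p₁ = P(outcome | exposed) = 148/2678 = 0.055265
p₀ = P(outcome | unexposed) = 40/1252 = 0.031949
Exposure prevalence π = 2678/3930 = 0.68142; overall risk P(Y=1) = 0.047837.
Under exogeneity, PAF = [P(Y=1) − p₀]/P(Y=1).
PAF = (0.047837 − 0.031949) / 0.047837 ≈ 0.3321

PAF ≈ 0.332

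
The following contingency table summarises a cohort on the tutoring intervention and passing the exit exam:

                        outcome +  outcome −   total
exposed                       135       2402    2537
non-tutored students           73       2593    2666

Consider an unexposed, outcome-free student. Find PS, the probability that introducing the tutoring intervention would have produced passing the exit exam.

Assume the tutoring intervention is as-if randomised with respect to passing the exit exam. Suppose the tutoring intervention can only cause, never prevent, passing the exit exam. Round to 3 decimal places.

p₁ = P(outcome | exposed) = 135/2537 = 0.053212
p₀ = P(outcome | unexposed) = 73/2666 = 0.027382
Under exogeneity and monotonicity, PS = (p₁ − p₀)/(1 − p₀).
PS = (0.053212 − 0.027382) / 0.97262 ≈ 0.0266

PS ≈ 0.027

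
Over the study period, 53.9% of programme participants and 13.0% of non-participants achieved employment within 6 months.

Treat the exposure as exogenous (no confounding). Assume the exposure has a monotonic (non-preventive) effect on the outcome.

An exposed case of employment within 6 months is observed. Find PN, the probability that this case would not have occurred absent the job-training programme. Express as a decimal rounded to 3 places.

PN ≈ 0.759

p₁ = 0.539, p₀ = 0.13.
Under exogeneity and monotonicity, PN = (p₁ − p₀) / p₁.
PN = (0.539 − 0.13) / 0.539 = 0.409 / 0.539 ≈ 0.7588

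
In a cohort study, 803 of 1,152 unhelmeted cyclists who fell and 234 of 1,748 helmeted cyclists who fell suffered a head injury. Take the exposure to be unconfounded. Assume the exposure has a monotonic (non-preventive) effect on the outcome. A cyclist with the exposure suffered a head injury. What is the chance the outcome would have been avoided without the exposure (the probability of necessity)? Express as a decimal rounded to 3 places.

PN ≈ 0.808

p₁ = P(outcome | exposed) = 803/1152 = 0.69705
p₀ = P(outcome | unexposed) = 234/1748 = 0.13387
Under exogeneity and monotonicity, PN = (p₁ − p₀) / p₁.
PN = (0.69705 − 0.13387) / 0.69705 = 0.56318 / 0.69705 ≈ 0.8080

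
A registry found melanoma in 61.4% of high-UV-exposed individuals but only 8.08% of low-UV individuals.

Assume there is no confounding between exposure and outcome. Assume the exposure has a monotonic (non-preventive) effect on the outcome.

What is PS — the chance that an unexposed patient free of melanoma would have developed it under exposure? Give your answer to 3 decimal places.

p₁ = 0.614, p₀ = 0.0808.
Under exogeneity and monotonicity, PS = (p₁ − p₀) / (1 − p₀).
PS = (0.614 − 0.0808) / (1 − 0.0808) = 0.5332 / 0.9192 ≈ 0.5801

PS ≈ 0.580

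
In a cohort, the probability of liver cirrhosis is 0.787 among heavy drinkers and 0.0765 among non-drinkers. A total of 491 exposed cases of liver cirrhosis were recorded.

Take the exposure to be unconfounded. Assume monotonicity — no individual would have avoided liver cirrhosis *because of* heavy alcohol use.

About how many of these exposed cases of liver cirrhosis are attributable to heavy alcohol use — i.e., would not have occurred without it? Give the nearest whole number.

Let p₁ = 0.787, p₀ = 0.0765.
PN = (p₁ − p₀)/p₁ = (0.787 − 0.0765) / 0.787 ≈ 0.90280.
Attributable cases ≈ PN × (exposed cases) = 0.90280 × 491 ≈ 443.27.

about 443 cases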